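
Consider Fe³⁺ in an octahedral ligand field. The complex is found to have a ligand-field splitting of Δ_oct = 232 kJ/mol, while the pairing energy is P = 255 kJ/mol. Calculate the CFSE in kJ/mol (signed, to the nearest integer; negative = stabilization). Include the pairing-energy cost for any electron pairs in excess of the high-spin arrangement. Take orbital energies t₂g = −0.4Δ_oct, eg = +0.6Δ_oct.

0

Group 8 minus oxidation state +3 gives a d⁵ configuration for Fe³⁺.
Here Δ_oct < P (232 < 255), so the high-spin state is favoured.
That gives t₂g³ eg².
Orbital CFSE = 0.0Δ_oct = 0.0 × 232 = 0 kJ/mol.
High-spin has no excess pairs, so no pairing correction applies.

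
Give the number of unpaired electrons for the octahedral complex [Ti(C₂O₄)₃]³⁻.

Each C₂O₄²⁻ contributes -2; 3 × (-2) = -6. With overall charge -3, Ti is in the +3 oxidation state.
Ti is in group 4, so Ti³⁺ is d¹ (4 − 3 = 1).
Configuration: t₂g¹ eg⁰, giving 1 unpaired electron.

1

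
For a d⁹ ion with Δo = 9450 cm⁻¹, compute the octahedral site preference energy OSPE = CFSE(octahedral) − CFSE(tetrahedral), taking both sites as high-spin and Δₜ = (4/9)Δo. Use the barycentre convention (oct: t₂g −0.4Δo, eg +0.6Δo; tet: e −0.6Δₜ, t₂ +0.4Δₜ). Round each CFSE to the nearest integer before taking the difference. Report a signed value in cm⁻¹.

-3990

Octahedral (high-spin): t₂g⁶ eg³, CFSE = 6(−0.4) + 3(+0.6) = -0.6Δo = -0.6 × 9450 = -5670 cm⁻¹.
Tetrahedral e⁴ t₂⁵ gives -0.4Δₜ = -0.4 × (4/9) × 9450 = -1680 cm⁻¹.
Subtracting, OSPE = -5670 − (-1680) = -3990 cm⁻¹.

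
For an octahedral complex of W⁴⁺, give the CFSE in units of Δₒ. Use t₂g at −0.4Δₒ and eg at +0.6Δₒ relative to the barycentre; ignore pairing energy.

-0.8 Δₒ

Group 6 minus oxidation state +4 gives a d² configuration for W⁴⁺.
For octahedral d² the high- and low-spin configurations coincide.
Configuration: t₂g² eg⁰.
CFSE = 2(-0.4Δₒ) + 0(0.6Δₒ) = -0.8Δₒ + 0.0Δₒ = -0.8Δₒ.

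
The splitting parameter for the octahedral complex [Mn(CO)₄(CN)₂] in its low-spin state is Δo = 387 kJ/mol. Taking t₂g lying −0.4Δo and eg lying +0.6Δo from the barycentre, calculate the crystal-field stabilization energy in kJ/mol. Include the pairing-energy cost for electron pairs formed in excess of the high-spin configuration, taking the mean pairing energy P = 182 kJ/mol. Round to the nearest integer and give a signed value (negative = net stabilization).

-410

Ligand charges: 4×(+0) from CO and 2×(-1) from CN⁻ sum to -2; with overall charge +0, Mn is +2.
Group 7 minus oxidation state +2 gives a d⁵ configuration for Mn²⁺.
Configuration: t₂g⁵ eg⁰.
Orbital CFSE = 5(-0.4) + 0(0.6) = -2.0Δo = -2.0 × 387 = -774 kJ/mol.
High-spin d⁵ would be t₂g³ eg² with 0 pairs; low-spin has 2, so 2 excess pairs cost +2P = +364 kJ/mol.
Combining: -774 + 364 = -410 kJ/mol.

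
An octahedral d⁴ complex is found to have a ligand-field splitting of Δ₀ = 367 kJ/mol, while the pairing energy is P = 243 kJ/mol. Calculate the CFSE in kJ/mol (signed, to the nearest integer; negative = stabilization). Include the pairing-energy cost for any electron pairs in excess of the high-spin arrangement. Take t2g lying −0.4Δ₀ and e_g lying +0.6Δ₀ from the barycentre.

With Δ₀ > P the complex is low-spin.
That gives t2g^4 e_g^0.
Orbital CFSE = -1.6Δ₀ = -1.6 × 367 = -587 kJ/mol.
Excess pairs vs high-spin: 1 − 0 = 1; pairing cost = +243 kJ/mol.
Net CFSE = -587 + 243 = -344 kJ/mol.

-344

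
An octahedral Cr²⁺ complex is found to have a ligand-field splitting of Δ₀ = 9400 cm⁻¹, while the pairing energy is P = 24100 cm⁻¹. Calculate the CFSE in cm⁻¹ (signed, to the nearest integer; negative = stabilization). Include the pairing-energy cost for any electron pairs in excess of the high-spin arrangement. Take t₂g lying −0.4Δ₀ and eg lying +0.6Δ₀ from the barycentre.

-5640

Cr²⁺: group 6, so d-count = 6 − 2 = 4.
Here Δ₀ < P (9400 < 24100), so the high-spin state is favoured.
Filling d⁴ accordingly: t₂g³ eg¹.
Orbital CFSE = -0.6Δ₀ = -0.6 × 9400 = -5640 cm⁻¹.
High-spin has no excess pairs, so no pairing correction applies.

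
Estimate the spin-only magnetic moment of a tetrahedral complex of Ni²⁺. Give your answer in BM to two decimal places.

Ni²⁺: group 10, so d-count = 10 − 2 = 8.
Tetrahedral fields are weak (Δₜ ≈ 4/9 Δₒ), so electrons fill high-spin.
Configuration: e^4 t2^4 → 2 unpaired electrons.
μ(spin-only) = √[2(2+2)] = √8 ≈ 2.83 BM.

2.83 BM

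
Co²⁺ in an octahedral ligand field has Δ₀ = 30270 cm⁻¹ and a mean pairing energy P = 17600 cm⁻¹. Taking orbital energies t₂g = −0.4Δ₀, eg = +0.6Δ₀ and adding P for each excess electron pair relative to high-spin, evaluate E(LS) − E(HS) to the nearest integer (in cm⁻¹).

-12670

Group 9 minus oxidation state +2 gives a d⁷ configuration for Co²⁺.
High-spin: t₂g⁵ eg², CFSE = -0.8Δ₀ = -24216 cm⁻¹.
Low-spin t₂g⁶ eg¹ gives -1.8Δ₀ = -54486 cm⁻¹, but forming 1 extra pair costs 1P = 17600 cm⁻¹, so E(LS) = -54486 + 17600 = -36886 cm⁻¹.
E(LS) − E(HS) = -36886 − (-24216) = -12670 cm⁻¹.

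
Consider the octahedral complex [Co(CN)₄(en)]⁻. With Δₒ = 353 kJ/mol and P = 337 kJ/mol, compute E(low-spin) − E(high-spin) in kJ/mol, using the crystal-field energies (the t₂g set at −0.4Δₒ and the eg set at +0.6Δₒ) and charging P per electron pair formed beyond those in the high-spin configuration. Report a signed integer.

-32

Ligand charges: 4×(-1) from CN⁻ and 1×(+0) from en sum to -4; with overall charge -1, Co is +3.
Co³⁺: group 9, so d-count = 9 − 3 = 6.
High-spin d⁶ fills as t₂g⁴ eg² with CFSE 4(−0.4) + 2(+0.6) = -0.4Δₒ = -141 kJ/mol.
For low-spin the configuration is t₂g⁶ eg⁰: orbital energy -2.4 × 353 = -847 kJ/mol, and 2 additional pairs relative to high-spin add 674 kJ/mol, giving -173 kJ/mol.
The difference is -173 − (-141) = -32 kJ/mol, so low-spin lies lower.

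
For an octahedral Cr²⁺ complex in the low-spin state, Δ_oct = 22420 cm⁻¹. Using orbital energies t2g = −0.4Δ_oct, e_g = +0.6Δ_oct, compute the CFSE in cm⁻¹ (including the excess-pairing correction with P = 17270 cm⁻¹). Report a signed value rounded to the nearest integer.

Cr sits in group 6; removing 2 electrons leaves Cr²⁺ with 6 − 2 = 4 d electrons.
Electron filling gives t2g^4 e_g^0.
The orbital stabilization is -1.6Δ_oct = -1.6 × 22420 = -35872 cm⁻¹.
High-spin d⁴ would be t2g^3 e_g^1 with 0 pairs; low-spin has 1, so 1 excess pair costs +1P = +17270 cm⁻¹.
Combining: -35872 + 17270 = -18602 cm⁻¹.

-18602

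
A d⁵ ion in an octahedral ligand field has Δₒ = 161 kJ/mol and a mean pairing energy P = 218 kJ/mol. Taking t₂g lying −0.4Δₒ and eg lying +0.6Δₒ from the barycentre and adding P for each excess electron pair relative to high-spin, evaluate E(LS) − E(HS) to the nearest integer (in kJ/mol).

In the high-spin limit (t₂g³ eg²) the orbital term is 0.0Δₒ = 0 kJ/mol, with no excess pairing.
Low-spin: t₂g⁵ eg⁰, orbital CFSE = -2.0Δₒ = -322 kJ/mol; plus 2 excess pairs × P = +436 kJ/mol; total 114 kJ/mol.
E(LS) − E(HS) = 114 − (0) = 114 kJ/mol.

114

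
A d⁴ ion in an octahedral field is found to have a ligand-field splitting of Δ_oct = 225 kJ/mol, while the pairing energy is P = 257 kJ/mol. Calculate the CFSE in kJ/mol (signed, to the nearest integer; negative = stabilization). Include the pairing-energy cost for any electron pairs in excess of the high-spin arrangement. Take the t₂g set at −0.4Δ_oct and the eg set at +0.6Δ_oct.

Δ_oct < P, so pairing is avoided: the ground state is high-spin.
Filling d⁴ accordingly: t₂g³ eg¹.
Orbital CFSE = -0.6Δ_oct = -0.6 × 225 = -135 kJ/mol.
High-spin has no excess pairs, so no pairing correction applies.

-135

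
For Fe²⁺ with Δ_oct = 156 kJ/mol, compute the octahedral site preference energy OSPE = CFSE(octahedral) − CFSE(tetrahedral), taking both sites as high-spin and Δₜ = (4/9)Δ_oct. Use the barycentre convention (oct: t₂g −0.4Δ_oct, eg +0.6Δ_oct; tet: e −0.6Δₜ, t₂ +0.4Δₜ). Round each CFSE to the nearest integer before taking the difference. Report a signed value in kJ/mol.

Fe²⁺: group 8, so d-count = 8 − 2 = 6.
In an octahedral site d⁶ (HS) is t₂g⁴ eg², giving CFSE(oct) = -0.4Δ_oct = -62 kJ/mol.
In a tetrahedral site the filling is e³ t₂³: CFSE(tet) = -0.6Δₜ = -0.6 × (4/9)(156) = -42 kJ/mol.
OSPE = CFSE(oct) − CFSE(tet) = -62 − (-42) = -20 kJ/mol.

-20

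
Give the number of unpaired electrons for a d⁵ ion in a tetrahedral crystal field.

Tetrahedral splitting is small, so the complex is high-spin.
Configuration: e² t₂³, giving 5 unpaired electrons.

5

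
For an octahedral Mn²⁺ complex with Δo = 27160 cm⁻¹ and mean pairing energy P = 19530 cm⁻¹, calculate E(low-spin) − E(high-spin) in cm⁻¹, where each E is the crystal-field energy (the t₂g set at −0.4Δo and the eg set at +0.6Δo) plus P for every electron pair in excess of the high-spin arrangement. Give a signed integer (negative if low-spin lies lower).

Mn is in group 7, so Mn²⁺ is d⁵ (7 − 2 = 5).
In the high-spin limit (t₂g³ eg²) the orbital term is 0.0Δo = 0 cm⁻¹, with no excess pairing.
For low-spin the configuration is t₂g⁵ eg⁰: orbital energy -2.0 × 27160 = -54320 cm⁻¹, and 2 additional pairs relative to high-spin add 39060 cm⁻¹, giving -15260 cm⁻¹.
The difference is -15260 − (0) = -15260 cm⁻¹, so low-spin lies lower.

-15260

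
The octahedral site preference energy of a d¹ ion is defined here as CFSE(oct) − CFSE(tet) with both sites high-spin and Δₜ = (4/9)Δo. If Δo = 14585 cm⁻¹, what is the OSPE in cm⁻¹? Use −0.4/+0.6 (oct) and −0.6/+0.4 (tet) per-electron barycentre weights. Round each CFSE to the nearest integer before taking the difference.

-1945

In an octahedral site d¹ (HS) is t₂g¹ eg⁰, giving CFSE(oct) = -0.4Δo = -5834 cm⁻¹.
In a tetrahedral site the filling is e¹ t₂⁰: CFSE(tet) = -0.6Δₜ = -0.6 × (4/9)(14585) = -3889 cm⁻¹.
OSPE = -5834 − (-3889) = -1945 cm⁻¹.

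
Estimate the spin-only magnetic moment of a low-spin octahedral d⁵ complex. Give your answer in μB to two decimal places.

Configuration: t₂g⁵ eg⁰ → 1 unpaired electron.
μ(spin-only) = √[1(1+2)] = √3 ≈ 1.73 μB.

1.73 μB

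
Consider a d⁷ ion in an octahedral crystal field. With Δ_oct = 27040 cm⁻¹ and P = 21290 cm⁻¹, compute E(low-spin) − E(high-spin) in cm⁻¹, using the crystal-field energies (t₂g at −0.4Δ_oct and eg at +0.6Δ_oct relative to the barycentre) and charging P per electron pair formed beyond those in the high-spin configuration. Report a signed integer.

-5750

In the high-spin limit (t₂g⁵ eg²) the orbital term is -0.8Δ_oct = -21632 cm⁻¹, with no excess pairing.
Low-spin: t₂g⁶ eg¹, orbital CFSE = -1.8Δ_oct = -48672 cm⁻¹; plus 1 excess pair × P = +21290 cm⁻¹; total -27382 cm⁻¹.
Thus E(LS) − E(HS) = -5750 cm⁻¹.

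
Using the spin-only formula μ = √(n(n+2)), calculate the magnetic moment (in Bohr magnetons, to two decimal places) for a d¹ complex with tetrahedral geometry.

1.73 Bohr magnetons

Tetrahedral fields are weak (Δₜ ≈ 4/9 Δₒ), so electrons fill high-spin.
Configuration: e¹ t₂⁰ → 1 unpaired electron.
μ(spin-only) = √[1(1+2)] = √3 ≈ 1.73 Bohr magnetons.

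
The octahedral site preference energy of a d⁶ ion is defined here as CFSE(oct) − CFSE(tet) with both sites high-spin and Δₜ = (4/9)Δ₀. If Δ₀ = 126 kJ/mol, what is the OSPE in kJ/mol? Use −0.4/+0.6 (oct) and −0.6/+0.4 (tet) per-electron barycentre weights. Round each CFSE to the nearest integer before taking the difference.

-16

Octahedral (high-spin): t2g^4 e_g^2, CFSE = 4(−0.4) + 2(+0.6) = -0.4Δ₀ = -0.4 × 126 = -50 kJ/mol.
In a tetrahedral site the filling is e^3 t2^3: CFSE(tet) = -0.6Δₜ = -0.6 × (4/9)(126) = -34 kJ/mol.
OSPE = -50 − (-34) = -16 kJ/mol.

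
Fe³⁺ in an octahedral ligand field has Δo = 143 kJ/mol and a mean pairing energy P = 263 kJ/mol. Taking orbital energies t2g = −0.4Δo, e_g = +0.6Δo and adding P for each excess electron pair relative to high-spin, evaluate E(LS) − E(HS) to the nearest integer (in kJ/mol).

240

Fe sits in group 8; removing 3 electrons leaves Fe³⁺ with 8 − 3 = 5 d electrons.
In the high-spin limit (t2g^3 e_g^2) the orbital term is 0.0Δo = 0 kJ/mol, with no excess pairing.
For low-spin the configuration is t2g^5 e_g^0: orbital energy -2.0 × 143 = -286 kJ/mol, and 2 additional pairs relative to high-spin add 526 kJ/mol, giving 240 kJ/mol.
Thus E(LS) − E(HS) = 240 kJ/mol.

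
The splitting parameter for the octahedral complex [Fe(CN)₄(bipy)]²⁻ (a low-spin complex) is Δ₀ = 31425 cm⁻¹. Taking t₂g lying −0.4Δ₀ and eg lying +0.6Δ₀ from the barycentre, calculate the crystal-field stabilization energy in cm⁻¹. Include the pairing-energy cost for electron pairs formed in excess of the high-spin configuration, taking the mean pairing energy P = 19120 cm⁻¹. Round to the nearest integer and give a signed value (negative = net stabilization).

Ligand charges: 4×(-1) from CN⁻ and 1×(+0) from bipy sum to -4; with overall charge -2, Fe is +2.
Fe sits in group 8; removing 2 electrons leaves Fe²⁺ with 8 − 2 = 6 d electrons.
Electron filling gives t₂g⁶ eg⁰.
Orbital CFSE = 6(-0.4) + 0(0.6) = -2.4Δ₀ = -2.4 × 31425 = -75420 cm⁻¹.
High-spin d⁶ would be t₂g⁴ eg² with 1 pair; low-spin has 3, so 2 excess pairs cost +2P = +38240 cm⁻¹.
Overall CFSE = -75420 + 38240 = -37180 cm⁻¹.

-37180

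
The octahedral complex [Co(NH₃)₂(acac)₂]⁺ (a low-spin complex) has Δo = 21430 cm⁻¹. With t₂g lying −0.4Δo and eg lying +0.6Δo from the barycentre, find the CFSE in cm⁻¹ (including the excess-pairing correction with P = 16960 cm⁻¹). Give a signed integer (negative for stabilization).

-17512

Ligand charges: 2×(+0) from NH₃ and 2×(-1) from acac⁻ sum to -2; with overall charge +1, Co is +3.
Co sits in group 9; removing 3 electrons leaves Co³⁺ with 9 − 3 = 6 d electrons.
Electron filling gives t₂g⁶ eg⁰.
Orbital CFSE = 6(-0.4) + 0(0.6) = -2.4Δo = -2.4 × 21430 = -51432 cm⁻¹.
Pairing penalty: 3 pairs vs 1 in the high-spin reference → 2 extra × P = 33920 cm⁻¹.
Net CFSE = -51432 + 33920 = -17512 cm⁻¹.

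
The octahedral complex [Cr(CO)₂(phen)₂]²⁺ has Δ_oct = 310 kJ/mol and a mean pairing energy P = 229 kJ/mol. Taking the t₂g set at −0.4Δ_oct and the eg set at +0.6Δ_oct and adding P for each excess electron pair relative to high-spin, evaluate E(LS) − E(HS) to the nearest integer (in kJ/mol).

-81

Ligand charges: 2×(+0) from CO and 2×(+0) from phen sum to +0; with overall charge +2, Cr is +2.
Group 6 minus oxidation state +2 gives a d⁴ configuration for Cr²⁺.
High-spin: t₂g³ eg¹, CFSE = -0.6Δ_oct = -186 kJ/mol.
Low-spin: t₂g⁴ eg⁰, orbital CFSE = -1.6Δ_oct = -496 kJ/mol; plus 1 excess pair × P = +229 kJ/mol; total -267 kJ/mol.
E(LS) − E(HS) = -267 − (-186) = -81 kJ/mol.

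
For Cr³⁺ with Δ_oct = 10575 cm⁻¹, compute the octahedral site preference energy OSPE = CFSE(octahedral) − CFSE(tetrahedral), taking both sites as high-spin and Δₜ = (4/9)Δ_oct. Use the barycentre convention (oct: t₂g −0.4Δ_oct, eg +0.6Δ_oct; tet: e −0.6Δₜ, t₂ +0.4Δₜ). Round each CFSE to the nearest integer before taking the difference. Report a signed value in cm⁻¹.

-8930

Cr sits in group 6; removing 3 electrons leaves Cr³⁺ with 6 − 3 = 3 d electrons.
Octahedral high-spin t₂g³ eg⁰: CFSE = -1.2 × 10575 = -12690 cm⁻¹.
In a tetrahedral site the filling is e² t₂¹: CFSE(tet) = -0.8Δₜ = -0.8 × (4/9)(10575) = -3760 cm⁻¹.
OSPE = -12690 − (-3760) = -8930 cm⁻¹.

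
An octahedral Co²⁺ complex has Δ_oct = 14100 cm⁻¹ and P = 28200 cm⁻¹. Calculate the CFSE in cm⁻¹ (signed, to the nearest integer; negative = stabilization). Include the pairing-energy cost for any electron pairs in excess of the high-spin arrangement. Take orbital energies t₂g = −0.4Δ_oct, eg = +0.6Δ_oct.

Co sits in group 9; removing 2 electrons leaves Co²⁺ with 9 − 2 = 7 d electrons.
Δ_oct < P, so pairing is avoided: the ground state is high-spin.
Filling d⁷ accordingly: t₂g⁵ eg².
Orbital CFSE = -0.8Δ_oct = -0.8 × 14100 = -11280 cm⁻¹.
High-spin has no excess pairs, so no pairing correction applies.

-11280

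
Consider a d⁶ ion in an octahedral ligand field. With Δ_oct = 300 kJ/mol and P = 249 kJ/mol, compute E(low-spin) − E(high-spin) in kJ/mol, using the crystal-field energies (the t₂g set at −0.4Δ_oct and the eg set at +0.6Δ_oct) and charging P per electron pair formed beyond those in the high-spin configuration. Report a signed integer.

High-spin d⁶ fills as t₂g⁴ eg² with CFSE 4(−0.4) + 2(+0.6) = -0.4Δ_oct = -120 kJ/mol.
For low-spin the configuration is t₂g⁶ eg⁰: orbital energy -2.4 × 300 = -720 kJ/mol, and 2 additional pairs relative to high-spin add 498 kJ/mol, giving -222 kJ/mol.
The difference is -222 − (-120) = -102 kJ/mol, so low-spin lies lower.

-102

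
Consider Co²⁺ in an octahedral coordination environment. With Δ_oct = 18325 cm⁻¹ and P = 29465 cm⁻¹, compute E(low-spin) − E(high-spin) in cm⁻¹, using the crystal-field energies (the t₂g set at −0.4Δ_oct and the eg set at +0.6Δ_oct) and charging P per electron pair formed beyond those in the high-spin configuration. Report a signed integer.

Co²⁺: group 9, so d-count = 9 − 2 = 7.
In the high-spin limit (t₂g⁵ eg²) the orbital term is -0.8Δ_oct = -14660 cm⁻¹, with no excess pairing.
Low-spin: t₂g⁶ eg¹, orbital CFSE = -1.8Δ_oct = -32985 cm⁻¹; plus 1 excess pair × P = +29465 cm⁻¹; total -3520 cm⁻¹.
The difference is -3520 − (-14660) = 11140 cm⁻¹, so high-spin lies lower.

11140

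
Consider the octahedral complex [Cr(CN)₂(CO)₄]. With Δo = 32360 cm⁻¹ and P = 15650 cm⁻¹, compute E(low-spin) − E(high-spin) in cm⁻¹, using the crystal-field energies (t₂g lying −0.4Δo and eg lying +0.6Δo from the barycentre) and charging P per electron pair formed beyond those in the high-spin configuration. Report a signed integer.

-16710

Ligand charges: 2×(-1) from CN⁻ and 4×(+0) from CO sum to -2; with overall charge +0, Cr is +2.
Group 6 minus oxidation state +2 gives a d⁴ configuration for Cr²⁺.
High-spin d⁴ fills as t₂g³ eg¹ with CFSE 3(−0.4) + 1(+0.6) = -0.6Δo = -19416 cm⁻¹.
Low-spin: t₂g⁴ eg⁰, orbital CFSE = -1.6Δo = -51776 cm⁻¹; plus 1 excess pair × P = +15650 cm⁻¹; total -36126 cm⁻¹.
Thus E(LS) − E(HS) = -16710 cm⁻¹.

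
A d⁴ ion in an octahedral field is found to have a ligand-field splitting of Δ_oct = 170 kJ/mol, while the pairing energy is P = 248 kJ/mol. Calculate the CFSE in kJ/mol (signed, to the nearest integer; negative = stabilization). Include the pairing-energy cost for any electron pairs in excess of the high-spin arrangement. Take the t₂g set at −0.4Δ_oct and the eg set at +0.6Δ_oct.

With Δ_oct < P the complex is high-spin.
That gives t₂g³ eg¹.
Orbital CFSE = -0.6Δ_oct = -0.6 × 170 = -102 kJ/mol.
High-spin has no excess pairs, so no pairing correction applies.

-102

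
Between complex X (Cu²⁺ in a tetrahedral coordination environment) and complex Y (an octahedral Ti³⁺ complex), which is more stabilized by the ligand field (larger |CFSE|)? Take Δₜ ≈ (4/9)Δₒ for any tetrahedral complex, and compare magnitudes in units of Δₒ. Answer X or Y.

X: Group 11 minus oxidation state +2 gives a d⁹ configuration for Cu²⁺; Tetrahedral splitting is small, so the complex is high-spin; e⁴ t₂⁵, CFSE = -0.4Δₜ ≈ -0.18Δₒ.
Y: Ti is in group 4, so Ti³⁺ is d¹ (4 − 3 = 1); For octahedral d¹ the high- and low-spin configurations coincide; t₂g¹ eg⁰, CFSE = -0.4Δₒ.
So Y has the larger |CFSE|.

Y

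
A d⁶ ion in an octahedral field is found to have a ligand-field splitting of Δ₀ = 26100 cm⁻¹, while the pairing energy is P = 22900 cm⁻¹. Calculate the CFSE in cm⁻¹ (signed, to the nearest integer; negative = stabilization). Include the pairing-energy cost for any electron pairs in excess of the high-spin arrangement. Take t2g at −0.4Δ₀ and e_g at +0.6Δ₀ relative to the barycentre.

Here Δ₀ > P (26100 > 22900), so the low-spin state is favoured.
Filling d⁶ accordingly: t2g^6 e_g^0.
Orbital CFSE = -2.4Δ₀ = -2.4 × 26100 = -62640 cm⁻¹.
Excess pairs vs high-spin: 3 − 1 = 2; pairing cost = +45800 cm⁻¹.
Net CFSE = -62640 + 45800 = -16840 cm⁻¹.

-16840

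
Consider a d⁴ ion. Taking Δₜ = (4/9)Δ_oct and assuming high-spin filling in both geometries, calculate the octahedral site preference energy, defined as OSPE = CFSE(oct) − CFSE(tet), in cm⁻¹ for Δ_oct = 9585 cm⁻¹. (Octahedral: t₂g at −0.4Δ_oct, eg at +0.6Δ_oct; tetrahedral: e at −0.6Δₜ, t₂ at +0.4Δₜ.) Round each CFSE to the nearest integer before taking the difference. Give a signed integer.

-4047

Octahedral (high-spin): t2g^3 e_g^1, CFSE = 3(−0.4) + 1(+0.6) = -0.6Δ_oct = -0.6 × 9585 = -5751 cm⁻¹.
In a tetrahedral site the filling is e^2 t2^2: CFSE(tet) = -0.4Δₜ = -0.4 × (4/9)(9585) = -1704 cm⁻¹.
Subtracting, OSPE = -5751 − (-1704) = -4047 cm⁻¹.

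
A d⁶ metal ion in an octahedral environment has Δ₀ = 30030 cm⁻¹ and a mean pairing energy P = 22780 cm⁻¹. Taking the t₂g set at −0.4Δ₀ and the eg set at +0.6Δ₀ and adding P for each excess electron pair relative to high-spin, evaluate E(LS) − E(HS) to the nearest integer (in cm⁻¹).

-14500

High-spin d⁶ fills as t₂g⁴ eg² with CFSE 4(−0.4) + 2(+0.6) = -0.4Δ₀ = -12012 cm⁻¹.
For low-spin the configuration is t₂g⁶ eg⁰: orbital energy -2.4 × 30030 = -72072 cm⁻¹, and 2 additional pairs relative to high-spin add 45560 cm⁻¹, giving -26512 cm⁻¹.
Thus E(LS) − E(HS) = -14500 cm⁻¹.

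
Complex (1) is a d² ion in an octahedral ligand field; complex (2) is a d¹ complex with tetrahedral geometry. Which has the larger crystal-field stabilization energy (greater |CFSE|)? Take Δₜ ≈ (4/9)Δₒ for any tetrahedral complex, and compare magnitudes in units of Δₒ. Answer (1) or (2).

(1)

(1): t2g^2 e_g^0, CFSE = -0.8Δₒ.
(2): With tetrahedral geometry the complex is necessarily high-spin; e¹ t₂⁰, CFSE = -0.6Δₜ ≈ -0.27Δₒ.
So (1) has the larger |CFSE|.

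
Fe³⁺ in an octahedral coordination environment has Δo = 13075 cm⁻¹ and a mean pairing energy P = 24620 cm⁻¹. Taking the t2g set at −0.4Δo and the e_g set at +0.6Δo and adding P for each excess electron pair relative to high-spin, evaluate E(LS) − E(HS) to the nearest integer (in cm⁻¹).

Fe is in group 8, so Fe³⁺ is d⁵ (8 − 3 = 5).
High-spin: t2g^3 e_g^2, CFSE = 0.0Δo = 0 cm⁻¹.
Low-spin: t2g^5 e_g^0, orbital CFSE = -2.0Δo = -26150 cm⁻¹; plus 2 excess pairs × P = +49240 cm⁻¹; total 23090 cm⁻¹.
E(LS) − E(HS) = 23090 − (0) = 23090 cm⁻¹.

23090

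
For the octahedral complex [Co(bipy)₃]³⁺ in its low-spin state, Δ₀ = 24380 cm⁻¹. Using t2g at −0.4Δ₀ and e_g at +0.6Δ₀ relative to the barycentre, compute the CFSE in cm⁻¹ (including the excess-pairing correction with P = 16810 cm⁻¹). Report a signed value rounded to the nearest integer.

bipy is neutral, so the +3 overall charge sits on Co: oxidation state +3.
Group 9 minus oxidation state +3 gives a d⁶ configuration for Co³⁺.
The d⁶ electrons fill as t2g^6 e_g^0.
CFSE(orbital) = 6×(-0.4Δ₀) + 0×(0.6Δ₀) = -2.4Δ₀; with Δ₀ = 24380 cm⁻¹ that is -58512 cm⁻¹.
High-spin d⁶ would be t2g^4 e_g^2 with 1 pair; low-spin has 3, so 2 excess pairs cost +2P = +33620 cm⁻¹.
Combining: -58512 + 33620 = -24892 cm⁻¹.

-24892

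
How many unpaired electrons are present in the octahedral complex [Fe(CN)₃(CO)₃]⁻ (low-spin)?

Ligand charges: 3×(-1) from CN⁻ and 3×(+0) from CO sum to -3; with overall charge -1, Fe is +2.
Fe is in group 8, so Fe²⁺ is d⁶ (8 − 2 = 6).
Configuration: t₂g⁶ eg⁰, giving 0 unpaired electrons.

0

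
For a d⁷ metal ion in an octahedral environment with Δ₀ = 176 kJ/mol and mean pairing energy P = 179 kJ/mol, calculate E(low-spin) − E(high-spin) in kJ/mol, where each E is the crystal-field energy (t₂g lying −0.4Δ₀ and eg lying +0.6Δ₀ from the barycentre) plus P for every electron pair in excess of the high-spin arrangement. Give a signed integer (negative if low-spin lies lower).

In the high-spin limit (t₂g⁵ eg²) the orbital term is -0.8Δ₀ = -141 kJ/mol, with no excess pairing.
For low-spin the configuration is t₂g⁶ eg¹: orbital energy -1.8 × 176 = -317 kJ/mol, and 1 additional pair relative to high-spin adds 179 kJ/mol, giving -138 kJ/mol.
The difference is -138 − (-141) = 3 kJ/mol, so high-spin lies lower.

3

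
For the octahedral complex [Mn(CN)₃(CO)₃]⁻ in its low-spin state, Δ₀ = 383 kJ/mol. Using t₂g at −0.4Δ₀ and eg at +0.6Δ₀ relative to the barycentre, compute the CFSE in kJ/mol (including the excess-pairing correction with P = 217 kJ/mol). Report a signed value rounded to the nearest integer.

Ligand charges: 3×(-1) from CN⁻ and 3×(+0) from CO sum to -3; with overall charge -1, Mn is +2.
Group 7 minus oxidation state +2 gives a d⁵ configuration for Mn²⁺.
Configuration: t₂g⁵ eg⁰.
The orbital stabilization is -2.0Δ₀ = -2.0 × 383 = -766 kJ/mol.
High-spin d⁵ would be t₂g³ eg² with 0 pairs; low-spin has 2, so 2 excess pairs cost +2P = +434 kJ/mol.
Combining: -766 + 434 = -332 kJ/mol.

-332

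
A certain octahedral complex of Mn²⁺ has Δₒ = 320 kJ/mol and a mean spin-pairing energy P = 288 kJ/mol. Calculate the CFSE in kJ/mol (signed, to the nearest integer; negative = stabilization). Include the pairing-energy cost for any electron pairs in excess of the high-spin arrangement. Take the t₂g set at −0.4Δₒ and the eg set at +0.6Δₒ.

-64

Mn²⁺: group 7, so d-count = 7 − 2 = 5.
Since Δₒ = 320 kJ/mol > P = 288 kJ/mol, the complex adopts the low-spin configuration.
That gives t₂g⁵ eg⁰.
Orbital CFSE = -2.0Δₒ = -2.0 × 320 = -640 kJ/mol.
Excess pairs vs high-spin: 2 − 0 = 2; pairing cost = +576 kJ/mol.
Net CFSE = -640 + 576 = -64 kJ/mol.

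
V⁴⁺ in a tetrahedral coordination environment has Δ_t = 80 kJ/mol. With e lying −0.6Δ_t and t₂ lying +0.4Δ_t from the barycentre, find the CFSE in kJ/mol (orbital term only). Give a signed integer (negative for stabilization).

V⁴⁺: group 5, so d-count = 5 − 4 = 1.
Tetrahedral splitting is small, so the complex is high-spin.
The d¹ electrons fill as e¹ t₂⁰.
The orbital stabilization is -0.6Δ_t = -0.6 × 80 = -48 kJ/mol.

-48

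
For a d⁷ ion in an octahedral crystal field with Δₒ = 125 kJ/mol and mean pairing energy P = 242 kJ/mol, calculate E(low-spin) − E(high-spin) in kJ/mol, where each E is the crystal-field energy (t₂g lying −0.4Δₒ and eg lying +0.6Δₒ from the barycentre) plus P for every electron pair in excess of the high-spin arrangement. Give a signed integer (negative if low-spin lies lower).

117

High-spin: t₂g⁵ eg², CFSE = -0.8Δₒ = -100 kJ/mol.
For low-spin the configuration is t₂g⁶ eg¹: orbital energy -1.8 × 125 = -225 kJ/mol, and 1 additional pair relative to high-spin adds 242 kJ/mol, giving 17 kJ/mol.
The difference is 17 − (-100) = 117 kJ/mol, so high-spin lies lower.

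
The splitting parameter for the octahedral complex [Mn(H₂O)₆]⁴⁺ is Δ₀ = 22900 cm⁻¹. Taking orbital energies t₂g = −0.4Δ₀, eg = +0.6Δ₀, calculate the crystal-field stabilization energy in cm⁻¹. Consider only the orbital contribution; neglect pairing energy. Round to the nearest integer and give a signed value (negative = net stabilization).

H₂O is neutral, so the +4 overall charge sits on Mn: oxidation state +4.
Mn⁴⁺: group 7, so d-count = 7 − 4 = 3.
For octahedral d³ the high- and low-spin configurations coincide.
The d³ electrons fill as t₂g³ eg⁰.
Orbital CFSE = 3(-0.4) + 0(0.6) = -1.2Δ₀ = -1.2 × 22900 = -27480 cm⁻¹.

-27480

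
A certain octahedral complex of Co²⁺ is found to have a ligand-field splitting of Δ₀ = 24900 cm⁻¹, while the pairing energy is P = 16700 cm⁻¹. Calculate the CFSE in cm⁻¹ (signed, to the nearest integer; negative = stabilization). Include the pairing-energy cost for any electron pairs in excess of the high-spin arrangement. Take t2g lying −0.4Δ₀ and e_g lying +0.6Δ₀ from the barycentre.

-28120

Co²⁺: group 9, so d-count = 9 − 2 = 7.
Δ₀ > P, so pairing is preferred: the ground state is low-spin.
Filling d⁷ accordingly: t2g^6 e_g^1.
Orbital CFSE = -1.8Δ₀ = -1.8 × 24900 = -44820 cm⁻¹.
Excess pairs vs high-spin: 3 − 2 = 1; pairing cost = +16700 cm⁻¹.
Net CFSE = -44820 + 16700 = -28120 cm⁻¹.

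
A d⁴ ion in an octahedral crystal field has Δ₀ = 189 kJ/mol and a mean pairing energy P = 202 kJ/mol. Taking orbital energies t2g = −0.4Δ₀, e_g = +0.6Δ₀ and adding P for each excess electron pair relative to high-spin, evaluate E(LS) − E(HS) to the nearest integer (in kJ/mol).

13

In the high-spin limit (t2g^3 e_g^1) the orbital term is -0.6Δ₀ = -113 kJ/mol, with no excess pairing.
For low-spin the configuration is t2g^4 e_g^0: orbital energy -1.6 × 189 = -302 kJ/mol, and 1 additional pair relative to high-spin adds 202 kJ/mol, giving -100 kJ/mol.
E(LS) − E(HS) = -100 − (-113) = 13 kJ/mol.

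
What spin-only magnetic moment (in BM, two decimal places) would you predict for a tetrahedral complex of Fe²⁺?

Fe is in group 8, so Fe²⁺ is d⁶ (8 − 2 = 6).
Tetrahedral fields are weak (Δₜ ≈ 4/9 Δₒ), so electrons fill high-spin.
Configuration: e^3 t2^3 → 4 unpaired electrons.
μ(spin-only) = √[4(4+2)] = √24 ≈ 4.90 BM.

4.90 BM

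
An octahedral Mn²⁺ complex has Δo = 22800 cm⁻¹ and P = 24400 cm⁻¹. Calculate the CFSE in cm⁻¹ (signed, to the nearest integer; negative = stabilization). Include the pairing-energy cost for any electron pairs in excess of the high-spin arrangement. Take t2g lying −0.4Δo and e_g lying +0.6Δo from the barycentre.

Group 7 minus oxidation state +2 gives a d⁵ configuration for Mn²⁺.
With Δo < P the complex is high-spin.
That gives t2g^3 e_g^2.
Orbital CFSE = 0.0Δo = 0.0 × 22800 = 0 cm⁻¹.
High-spin has no excess pairs, so no pairing correction applies.

0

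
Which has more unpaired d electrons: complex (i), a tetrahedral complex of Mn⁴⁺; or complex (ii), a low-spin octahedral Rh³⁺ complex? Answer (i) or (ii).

(i): Group 7 minus oxidation state +4 gives a d³ configuration for Mn⁴⁺; Tetrahedral splitting is small, so the complex is high-spin; e^2 t2^1 → 3 unpaired.
(ii): Rh sits in group 9; removing 3 electrons leaves Rh³⁺ with 9 − 3 = 6 d electrons; t₂g⁶ eg⁰ → 0 unpaired.
So (i) has more unpaired electrons.

(i)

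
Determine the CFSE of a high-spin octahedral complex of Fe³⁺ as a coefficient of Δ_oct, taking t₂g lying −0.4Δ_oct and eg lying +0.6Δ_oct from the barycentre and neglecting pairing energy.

Fe is in group 8, so Fe³⁺ is d⁵ (8 − 3 = 5).
Configuration: t₂g³ eg².
CFSE = 3(-0.4Δ_oct) + 2(0.6Δ_oct) = -1.2Δ_oct + 1.2Δ_oct = 0.0Δ_oct.

0.0 Δ_oct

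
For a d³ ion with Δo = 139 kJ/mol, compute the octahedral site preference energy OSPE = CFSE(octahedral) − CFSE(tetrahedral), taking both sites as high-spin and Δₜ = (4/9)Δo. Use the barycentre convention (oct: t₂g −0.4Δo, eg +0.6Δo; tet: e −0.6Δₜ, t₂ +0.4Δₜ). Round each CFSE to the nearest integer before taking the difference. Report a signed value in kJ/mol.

-118

Octahedral high-spin t2g^3 e_g^0: CFSE = -1.2 × 139 = -167 kJ/mol.
In a tetrahedral site the filling is e^2 t2^1: CFSE(tet) = -0.8Δₜ = -0.8 × (4/9)(139) = -49 kJ/mol.
Subtracting, OSPE = -167 − (-49) = -118 kJ/mol.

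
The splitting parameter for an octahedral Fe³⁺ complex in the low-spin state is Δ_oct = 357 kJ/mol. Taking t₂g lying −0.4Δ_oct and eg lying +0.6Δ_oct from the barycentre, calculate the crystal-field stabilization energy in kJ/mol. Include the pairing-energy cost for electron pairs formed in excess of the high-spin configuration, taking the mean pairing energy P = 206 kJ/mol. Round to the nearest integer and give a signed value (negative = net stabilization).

Fe sits in group 8; removing 3 electrons leaves Fe³⁺ with 8 − 3 = 5 d electrons.
Configuration: t₂g⁵ eg⁰.
Orbital CFSE = 5(-0.4) + 0(0.6) = -2.0Δ_oct = -2.0 × 357 = -714 kJ/mol.
Relative to high-spin t₂g³ eg² (0 paired), the low-spin configuration has 2 additional pairs, contributing +2 × 206 = +412 kJ/mol.
Combining: -714 + 412 = -302 kJ/mol.

-302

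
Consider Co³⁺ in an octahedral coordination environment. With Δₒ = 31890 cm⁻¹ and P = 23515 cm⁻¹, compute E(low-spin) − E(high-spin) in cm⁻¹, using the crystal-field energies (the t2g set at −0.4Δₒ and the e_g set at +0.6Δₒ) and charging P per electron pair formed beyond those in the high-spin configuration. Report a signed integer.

Co³⁺: group 9, so d-count = 9 − 3 = 6.
In the high-spin limit (t2g^4 e_g^2) the orbital term is -0.4Δₒ = -12756 cm⁻¹, with no excess pairing.
Low-spin: t2g^6 e_g^0, orbital CFSE = -2.4Δₒ = -76536 cm⁻¹; plus 2 excess pairs × P = +47030 cm⁻¹; total -29506 cm⁻¹.
E(LS) − E(HS) = -29506 − (-12756) = -16750 cm⁻¹.

-16750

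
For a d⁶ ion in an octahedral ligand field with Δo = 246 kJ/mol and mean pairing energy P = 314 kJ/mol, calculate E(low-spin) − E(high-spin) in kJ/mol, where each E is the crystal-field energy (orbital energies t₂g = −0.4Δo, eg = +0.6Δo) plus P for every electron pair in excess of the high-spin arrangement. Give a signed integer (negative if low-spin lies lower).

In the high-spin limit (t₂g⁴ eg²) the orbital term is -0.4Δo = -98 kJ/mol, with no excess pairing.
For low-spin the configuration is t₂g⁶ eg⁰: orbital energy -2.4 × 246 = -590 kJ/mol, and 2 additional pairs relative to high-spin add 628 kJ/mol, giving 38 kJ/mol.
The difference is 38 − (-98) = 136 kJ/mol, so high-spin lies lower.

136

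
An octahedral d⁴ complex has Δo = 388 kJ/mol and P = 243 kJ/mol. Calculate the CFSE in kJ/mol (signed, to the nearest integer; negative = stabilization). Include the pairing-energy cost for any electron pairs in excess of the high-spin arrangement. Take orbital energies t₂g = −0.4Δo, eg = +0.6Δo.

-378

Δo > P, so pairing is preferred: the ground state is low-spin.
Filling d⁴ accordingly: t₂g⁴ eg⁰.
Orbital CFSE = -1.6Δo = -1.6 × 388 = -621 kJ/mol.
Excess pairs vs high-spin: 1 − 0 = 1; pairing cost = +243 kJ/mol.
Net CFSE = -621 + 243 = -378 kJ/mol.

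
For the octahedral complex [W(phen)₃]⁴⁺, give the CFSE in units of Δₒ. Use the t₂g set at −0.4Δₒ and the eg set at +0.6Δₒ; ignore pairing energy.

-0.8 Δₒ

phen is neutral, so the +4 overall charge sits on W: oxidation state +4.
W is in group 6, so W⁴⁺ is d² (6 − 4 = 2).
For octahedral d² the high- and low-spin configurations coincide.
Configuration: t₂g² eg⁰.
CFSE = 2(-0.4Δₒ) + 0(0.6Δₒ) = -0.8Δₒ + 0.0Δₒ = -0.8Δₒ.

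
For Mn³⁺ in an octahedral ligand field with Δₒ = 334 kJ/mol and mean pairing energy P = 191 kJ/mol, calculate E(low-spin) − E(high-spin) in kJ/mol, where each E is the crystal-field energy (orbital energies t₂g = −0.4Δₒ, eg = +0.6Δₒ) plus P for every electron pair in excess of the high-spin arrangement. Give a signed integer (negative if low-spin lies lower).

Mn sits in group 7; removing 3 electrons leaves Mn³⁺ with 7 − 3 = 4 d electrons.
High-spin d⁴ fills as t₂g³ eg¹ with CFSE 3(−0.4) + 1(+0.6) = -0.6Δₒ = -200 kJ/mol.
Low-spin: t₂g⁴ eg⁰, orbital CFSE = -1.6Δₒ = -534 kJ/mol; plus 1 excess pair × P = +191 kJ/mol; total -343 kJ/mol.
E(LS) − E(HS) = -343 − (-200) = -143 kJ/mol.

-143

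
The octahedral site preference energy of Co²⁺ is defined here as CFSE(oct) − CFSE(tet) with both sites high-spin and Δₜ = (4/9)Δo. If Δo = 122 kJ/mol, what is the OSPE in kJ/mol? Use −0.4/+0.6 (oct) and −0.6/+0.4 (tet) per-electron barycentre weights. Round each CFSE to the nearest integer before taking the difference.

Group 9 minus oxidation state +2 gives a d⁷ configuration for Co²⁺.
Octahedral (high-spin): t₂g⁵ eg², CFSE = 5(−0.4) + 2(+0.6) = -0.8Δo = -0.8 × 122 = -98 kJ/mol.
Tetrahedral: e⁴ t₂³, CFSE = 4(−0.6) + 3(+0.4) = -1.2Δₜ = -1.2 × (4/9) × 122 = -65 kJ/mol.
OSPE = -98 − (-65) = -33 kJ/mol.

-33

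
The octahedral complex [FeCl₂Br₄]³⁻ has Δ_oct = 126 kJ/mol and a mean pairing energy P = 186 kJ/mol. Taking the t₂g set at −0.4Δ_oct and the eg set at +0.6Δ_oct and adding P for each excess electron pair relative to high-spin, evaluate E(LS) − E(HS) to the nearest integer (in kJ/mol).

120

Ligand charges: 2×(-1) from Cl⁻ and 4×(-1) from Br⁻ sum to -6; with overall charge -3, Fe is +3.
Fe sits in group 8; removing 3 electrons leaves Fe³⁺ with 8 − 3 = 5 d electrons.
High-spin d⁵ fills as t₂g³ eg² with CFSE 3(−0.4) + 2(+0.6) = 0.0Δ_oct = 0 kJ/mol.
Low-spin t₂g⁵ eg⁰ gives -2.0Δ_oct = -252 kJ/mol, but forming 2 extra pairs costs 2P = 372 kJ/mol, so E(LS) = -252 + 372 = 120 kJ/mol.
The difference is 120 − (0) = 120 kJ/mol, so high-spin lies lower.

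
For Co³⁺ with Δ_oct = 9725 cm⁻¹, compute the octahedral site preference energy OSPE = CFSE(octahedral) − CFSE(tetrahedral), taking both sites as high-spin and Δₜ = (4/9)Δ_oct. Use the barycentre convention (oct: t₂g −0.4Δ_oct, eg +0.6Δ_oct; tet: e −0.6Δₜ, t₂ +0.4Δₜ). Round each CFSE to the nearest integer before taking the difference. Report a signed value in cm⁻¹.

Co is in group 9, so Co³⁺ is d⁶ (9 − 3 = 6).
Octahedral (high-spin): t2g^4 e_g^2, CFSE = 4(−0.4) + 2(+0.6) = -0.4Δ_oct = -0.4 × 9725 = -3890 cm⁻¹.
Tetrahedral: e^3 t2^3, CFSE = 3(−0.6) + 3(+0.4) = -0.6Δₜ = -0.6 × (4/9) × 9725 = -2593 cm⁻¹.
OSPE = CFSE(oct) − CFSE(tet) = -3890 − (-2593) = -1297 cm⁻¹.

-1297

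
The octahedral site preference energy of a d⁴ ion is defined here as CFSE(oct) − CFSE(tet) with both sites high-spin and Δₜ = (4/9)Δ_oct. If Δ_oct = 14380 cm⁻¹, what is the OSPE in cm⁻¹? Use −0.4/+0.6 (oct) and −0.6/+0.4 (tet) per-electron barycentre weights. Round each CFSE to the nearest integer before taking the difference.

Octahedral (high-spin): t₂g³ eg¹, CFSE = 3(−0.4) + 1(+0.6) = -0.6Δ_oct = -0.6 × 14380 = -8628 cm⁻¹.
Tetrahedral e² t₂² gives -0.4Δₜ = -0.4 × (4/9) × 14380 = -2556 cm⁻¹.
OSPE = -8628 − (-2556) = -6072 cm⁻¹.

-6072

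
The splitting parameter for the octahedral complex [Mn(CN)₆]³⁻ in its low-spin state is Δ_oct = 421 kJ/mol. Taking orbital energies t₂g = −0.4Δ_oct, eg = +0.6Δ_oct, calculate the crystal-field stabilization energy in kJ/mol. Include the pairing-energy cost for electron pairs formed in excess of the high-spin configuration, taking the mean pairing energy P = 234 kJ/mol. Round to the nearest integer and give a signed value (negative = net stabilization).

Each CN⁻ contributes -1; 6 × (-1) = -6. With overall charge -3, Mn is in the +3 oxidation state.
Mn sits in group 7; removing 3 electrons leaves Mn³⁺ with 7 − 3 = 4 d electrons.
Electron filling gives t₂g⁴ eg⁰.
The orbital stabilization is -1.6Δ_oct = -1.6 × 421 = -674 kJ/mol.
Relative to high-spin t₂g³ eg¹ (0 paired), the low-spin configuration has 1 additional pair, contributing +1 × 234 = +234 kJ/mol.
Overall CFSE = -674 + 234 = -440 kJ/mol.

-440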